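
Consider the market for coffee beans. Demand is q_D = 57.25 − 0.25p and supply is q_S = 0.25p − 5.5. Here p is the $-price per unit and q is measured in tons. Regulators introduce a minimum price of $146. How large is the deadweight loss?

In inverse form: demand p = 229 − 4q, supply p = 22 + 4q.
Competitive equilibrium: 229 − 4q = 22 + 4q → q* = 25.875, p* = 125.5.
At the floor p = 146, quantity demanded = (229 − 146)/4 = 20.75.
Sellers' marginal cost at q' = 20.75: 22 + 4·20.75 = 105.
Δq = 25.875 − 20.75 = 5.125; wedge = 146 − 105 = 41.
DWL = ½ × 5.125 × 41 = $105.06.

$105.06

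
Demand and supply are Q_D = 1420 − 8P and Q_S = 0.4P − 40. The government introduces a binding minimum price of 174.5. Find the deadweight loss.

40.05

In inverse form: demand P = 177.5 − 0.125Q, supply P = 100 + 2.5Q.
Competitive equilibrium: 177.5 − 0.125Q = 100 + 2.5Q → Q* = 29.5238, P* = 173.8095.
At the floor P = 174.5, quantity demanded = (177.5 − 174.5)/0.125 = 24.
Sellers' marginal cost at Q' = 24: 100 + 2.5·24 = 160.
ΔQ = 29.5238 − 24 = 5.5238; wedge = 174.5 − 160 = 14.5.
DWL = ½ × 5.5238 × 14.5 = 40.05.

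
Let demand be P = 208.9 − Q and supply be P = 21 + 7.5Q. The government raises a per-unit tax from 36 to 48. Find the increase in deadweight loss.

Competitive equilibrium: 208.9 − Q = 21 + 7.5Q → Q* = 22.1059, P* = 186.7941.
For a per-unit tax t: ΔQ = t/8.5, so DWL = ½·t·(t/8.5) = t²/17.
At t = 36: DWL = 76.235. At t = 48: DWL = 135.529.
Increase = 135.529 − 76.235 = 59.29.

59.29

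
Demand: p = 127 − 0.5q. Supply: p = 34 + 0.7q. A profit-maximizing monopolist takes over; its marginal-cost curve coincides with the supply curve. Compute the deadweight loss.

Competitive equilibrium: 127 − 0.5q = 34 + 0.7q → q* = 77.5, p* = 88.25.
Marginal revenue: MR = 127 − q. Set MR = MC: 127 − q = 34 + 0.7q → q_m = 54.7059.
Price p_m = 127 − 0.5·54.7059 = 99.6471; MC(q_m) = 34 + 0.7·54.7059 = 72.2941.
Competitive q* = 77.5, so Δq = 22.7941; wedge = 99.6471 − 72.2941 = 27.353.
DWL = ½ × 22.7941 × 27.353 = 311.74.

311.74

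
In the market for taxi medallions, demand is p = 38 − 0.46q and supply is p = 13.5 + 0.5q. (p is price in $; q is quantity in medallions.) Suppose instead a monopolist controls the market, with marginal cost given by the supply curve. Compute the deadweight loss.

Competitive equilibrium: 38 − 0.46q = 13.5 + 0.5q → q* = 25.5208, p* = 26.2604.
Marginal revenue: MR = 38 − 0.92q. Set MR = MC: 38 − 0.92q = 13.5 + 0.5q → q_m = 17.2535.
Price p_m = 38 − 0.46·17.2535 = 30.0634; MC(q_m) = 13.5 + 0.5·17.2535 = 22.1268.
Competitive q* = 25.5208, so Δq = 8.2673; wedge = 30.0634 − 22.1268 = 7.9366.
DWL = ½ × 8.2673 × 7.9366 = $32.81.

$32.81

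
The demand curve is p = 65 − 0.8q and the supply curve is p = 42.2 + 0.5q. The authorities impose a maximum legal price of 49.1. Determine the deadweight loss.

9.08

Competitive equilibrium: 65 − 0.8q = 42.2 + 0.5q → q* = 17.5385, p* = 50.9692.
At the ceiling p = 49.1, quantity supplied = (49.1 − 42.2)/0.5 = 13.8.
Willingness to pay at q' = 13.8: 65 − 0.8·13.8 = 53.96.
Δq = 17.5385 − 13.8 = 3.7385; wedge = 53.96 − 49.1 = 4.86.
Deadweight loss = ½ × 3.7385 × 4.86 = 9.08.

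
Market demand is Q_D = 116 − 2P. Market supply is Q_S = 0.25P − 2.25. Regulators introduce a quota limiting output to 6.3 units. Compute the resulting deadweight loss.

47.38

In inverse form: demand P = 58 − 0.5Q, supply P = 9 + 4Q.
Competitive equilibrium: 58 − 0.5Q = 9 + 4Q → Q* = 10.8889, P* = 52.5556.
At Q = 6.3: demand price = 58 − 0.5·6.3 = 54.85; supply price = 9 + 4·6.3 = 34.2.
ΔQ = 10.8889 − 6.3 = 4.5889; wedge = 54.85 − 34.2 = 20.65.
The triangle = ½ × 4.5889 × 20.65 = 47.38.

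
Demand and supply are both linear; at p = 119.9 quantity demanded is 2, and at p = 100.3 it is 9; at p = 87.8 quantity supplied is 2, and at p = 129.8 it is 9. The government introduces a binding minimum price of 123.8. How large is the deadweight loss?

Demand slope = (100.3 − 119.9)/(9 − 2) = −2.8, so p = 125.5 − 2.8q.
Supply slope = (129.8 − 87.8)/(9 − 2) = 6, so p = 75.8 + 6q.
Competitive equilibrium: 125.5 − 2.8q = 75.8 + 6q → q* = 5.6477, p* = 109.6864.
At the floor p = 123.8, quantity demanded = (125.5 − 123.8)/2.8 = 0.6071.
Sellers' marginal cost at q' = 0.6071: 75.8 + 6·0.6071 = 79.4426.
Δq = 5.6477 − 0.6071 = 5.0406; wedge = 123.8 − 79.4426 = 44.3574.
Welfare loss = ½ × 5.0406 × 44.3574 = 111.79.

111.79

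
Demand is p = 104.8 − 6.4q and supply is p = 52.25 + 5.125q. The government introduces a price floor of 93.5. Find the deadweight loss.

Competitive equilibrium: 104.8 − 6.4q = 52.25 + 5.125q → q* = 4.5597, p* = 75.6182.
At the floor p = 93.5, quantity demanded = (104.8 − 93.5)/6.4 = 1.7656.
Sellers' marginal cost at q' = 1.7656: 52.25 + 5.125·1.7656 = 61.2987.
Δq = 4.5597 − 1.7656 = 2.7941; wedge = 93.5 − 61.2987 = 32.2013.
The triangle = ½ × 2.7941 × 32.2013 = 44.99.

44.99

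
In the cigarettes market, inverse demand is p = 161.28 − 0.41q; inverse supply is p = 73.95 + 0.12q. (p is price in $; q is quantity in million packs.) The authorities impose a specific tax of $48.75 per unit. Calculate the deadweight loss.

Competitive equilibrium: 161.28 − 0.41q = 73.95 + 0.12q → q* = 164.7736, p* = 93.7228.
With the tax, the buyer price exceeds the seller price by 48.75: (161.28 − 0.41q) − (73.95 + 0.12q) = 48.75 → q' = 72.7925.
Δq = 164.7736 − 72.7925 = 91.9811; the wedge equals the tax, 48.75.
Welfare loss = ½ × 91.9811 × 48.75 = $2242.04 million.

$2242.04 million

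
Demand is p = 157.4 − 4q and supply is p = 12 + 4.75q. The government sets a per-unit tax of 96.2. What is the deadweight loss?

Competitive equilibrium: 157.4 − 4q = 12 + 4.75q → q* = 16.617143, p* = 90.931429.
With the tax, the buyer price exceeds the seller price by 96.2: (157.4 − 4q) − (12 + 4.75q) = 96.2 → q' = 5.622857.
Δq = 16.617143 − 5.622857 = 10.994286; the wedge equals the tax, 96.2.
Welfare loss = ½ × 10.994286 × 96.2 = 528.83.

528.83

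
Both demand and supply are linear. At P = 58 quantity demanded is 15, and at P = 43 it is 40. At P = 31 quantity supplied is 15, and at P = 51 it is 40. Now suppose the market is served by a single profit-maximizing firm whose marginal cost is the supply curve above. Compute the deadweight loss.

Demand slope = (43 − 58)/(40 − 15) = −0.6, so P = 67 − 0.6Q.
Supply slope = (51 − 31)/(40 − 15) = 0.8, so P = 19 + 0.8Q.
Competitive equilibrium: 67 − 0.6Q = 19 + 0.8Q → Q* = 34.2857, P* = 46.4286.
Marginal revenue: MR = 67 − 1.2Q. Set MR = MC: 67 − 1.2Q = 19 + 0.8Q → Q_m = 24.
Price P_m = 67 − 0.6·24 = 52.6; MC(Q_m) = 19 + 0.8·24 = 38.2.
Competitive Q* = 34.2857, so ΔQ = 10.2857; wedge = 52.6 − 38.2 = 14.4.
The triangle = ½ × 10.2857 × 14.4 = 74.06.

74.06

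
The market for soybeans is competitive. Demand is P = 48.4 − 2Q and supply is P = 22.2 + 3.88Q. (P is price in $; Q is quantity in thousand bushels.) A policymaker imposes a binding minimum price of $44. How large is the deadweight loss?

$14.96 thousand

Competitive equilibrium: 48.4 − 2Q = 22.2 + 3.88Q → Q* = 4.4558, P* = 39.4884.
At the floor P = 44, quantity demanded = (48.4 − 44)/2 = 2.2.
Sellers' marginal cost at Q' = 2.2: 22.2 + 3.88·2.2 = 30.736.
ΔQ = 4.4558 − 2.2 = 2.2558; wedge = 44 − 30.736 = 13.264.
The triangle = ½ × 2.2558 × 13.264 = $14.96 thousand.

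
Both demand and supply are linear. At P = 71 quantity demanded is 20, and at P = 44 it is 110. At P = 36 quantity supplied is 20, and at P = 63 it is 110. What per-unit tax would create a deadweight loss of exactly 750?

Demand slope = (44 − 71)/(110 − 20) = −0.3, so P = 77 − 0.3Q.
Supply slope = (63 − 36)/(110 − 20) = 0.3, so P = 30 + 0.3Q.
Competitive equilibrium: 77 − 0.3Q = 30 + 0.3Q → Q* = 78.3333, P* = 53.5.
A tax t gives ΔQ = t/0.6 and wedge t, so DWL = t²/1.2.
t²/1.2 = 750 → t² = 900 → t = 30.

30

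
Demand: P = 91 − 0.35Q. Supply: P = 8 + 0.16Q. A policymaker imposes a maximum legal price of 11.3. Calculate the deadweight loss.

Competitive equilibrium: 91 − 0.35Q = 8 + 0.16Q → Q* = 162.7451, P* = 34.0392.
At the ceiling P = 11.3, quantity supplied = (11.3 − 8)/0.16 = 20.625.
Willingness to pay at Q' = 20.625: 91 − 0.35·20.625 = 83.7813.
ΔQ = 162.7451 − 20.625 = 142.1201; wedge = 83.7813 − 11.3 = 72.4813.
Welfare loss = ½ × 142.1201 × 72.4813 = 5150.52.

5150.52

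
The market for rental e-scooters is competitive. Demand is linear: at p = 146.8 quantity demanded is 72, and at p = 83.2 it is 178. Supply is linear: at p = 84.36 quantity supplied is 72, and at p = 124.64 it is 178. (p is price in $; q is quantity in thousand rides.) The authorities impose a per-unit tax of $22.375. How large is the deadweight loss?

Demand slope = (83.2 − 146.8)/(178 − 72) = −0.6, so p = 190 − 0.6q.
Supply slope = (124.64 − 84.36)/(178 − 72) = 0.38, so p = 57 + 0.38q.
Competitive equilibrium: 190 − 0.6q = 57 + 0.38q → q* = 135.7143, p* = 108.5714.
With the tax, the buyer price exceeds the seller price by 22.375: (190 − 0.6q) − (57 + 0.38q) = 22.375 → q' = 112.8827.
Δq = 135.7143 − 112.8827 = 22.8316; the wedge equals the tax, 22.375.
Deadweight loss = ½ × 22.8316 × 22.375 = $255.43 thousand.

$255.43 thousand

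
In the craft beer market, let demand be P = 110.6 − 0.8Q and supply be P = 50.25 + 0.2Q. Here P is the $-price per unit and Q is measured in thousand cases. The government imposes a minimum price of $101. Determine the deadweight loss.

$1168.86 thousand

Competitive equilibrium: 110.6 − 0.8Q = 50.25 + 0.2Q → Q* = 60.35, P* = 62.32.
At the floor P = 101, quantity demanded = (110.6 − 101)/0.8 = 12.
Sellers' marginal cost at Q' = 12: 50.25 + 0.2·12 = 52.65.
ΔQ = 60.35 − 12 = 48.35; wedge = 101 − 52.65 = 48.35.
Deadweight loss = ½ × 48.35 × 48.35 = $1168.86 thousand.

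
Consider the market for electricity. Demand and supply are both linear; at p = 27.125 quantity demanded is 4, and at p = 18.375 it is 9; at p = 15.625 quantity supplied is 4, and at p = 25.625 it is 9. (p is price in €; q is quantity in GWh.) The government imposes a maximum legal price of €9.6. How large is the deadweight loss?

Demand slope = (18.375 − 27.125)/(9 − 4) = −1.75, so p = 34.125 − 1.75q.
Supply slope = (25.625 − 15.625)/(9 − 4) = 2, so p = 7.625 + 2q.
Competitive equilibrium: 34.125 − 1.75q = 7.625 + 2q → q* = 7.0667, p* = 21.7583.
At the ceiling p = 9.6, quantity supplied = (9.6 − 7.625)/2 = 0.9875.
Willingness to pay at q' = 0.9875: 34.125 − 1.75·0.9875 = 32.3969.
Δq = 7.0667 − 0.9875 = 6.0792; wedge = 32.3969 − 9.6 = 22.7969.
Deadweight loss = ½ × 6.0792 × 22.7969 = €69.29.

€69.29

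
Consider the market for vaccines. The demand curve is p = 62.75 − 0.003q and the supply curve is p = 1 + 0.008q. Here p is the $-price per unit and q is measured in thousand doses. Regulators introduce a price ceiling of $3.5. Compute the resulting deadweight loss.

$154561.26 thousand

Competitive equilibrium: 62.75 − 0.003q = 1 + 0.008q → q* = 5613.6364, p* = 45.9091.
At the ceiling p = 3.5, quantity supplied = (3.5 − 1)/0.008 = 312.5.
Willingness to pay at q' = 312.5: 62.75 − 0.003·312.5 = 61.8125.
Δq = 5613.6364 − 312.5 = 5301.1364; wedge = 61.8125 − 3.5 = 58.3125.
Deadweight loss = ½ × 5301.1364 × 58.3125 = $154561.26 thousand.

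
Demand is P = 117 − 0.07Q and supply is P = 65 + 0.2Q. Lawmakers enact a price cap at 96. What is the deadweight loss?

Competitive equilibrium: 117 − 0.07Q = 65 + 0.2Q → Q* = 192.5926, P* = 103.5185.
At the ceiling P = 96, quantity supplied = (96 − 65)/0.2 = 155.
Willingness to pay at Q' = 155: 117 − 0.07·155 = 106.15.
ΔQ = 192.5926 − 155 = 37.5926; wedge = 106.15 − 96 = 10.15.
Welfare loss = ½ × 37.5926 × 10.15 = 190.78.

190.78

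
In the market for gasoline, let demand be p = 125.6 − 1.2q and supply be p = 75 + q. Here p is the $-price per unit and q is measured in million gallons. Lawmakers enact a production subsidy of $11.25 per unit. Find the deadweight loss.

Competitive equilibrium: 125.6 − 1.2q = 75 + q → q* = 23, p* = 98.
The subsidy lowers effective supply by 11.25: p = 63.75 + q.
New quantity: 125.6 − 1.2q = 63.75 + q → q' = 28.1136.
Overproduction Δq = 28.1136 − 23 = 5.1136; wedge = subsidy = 11.25.
The triangle = ½ × 5.1136 × 11.25 = $28.76 million.

$28.76 million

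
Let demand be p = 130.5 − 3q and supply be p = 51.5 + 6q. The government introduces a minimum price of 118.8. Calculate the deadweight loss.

Competitive equilibrium: 130.5 − 3q = 51.5 + 6q → q* = 8.7778, p* = 104.1667.
At the floor p = 118.8, quantity demanded = (130.5 − 118.8)/3 = 3.9.
Sellers' marginal cost at q' = 3.9: 51.5 + 6·3.9 = 74.9.
Δq = 8.7778 − 3.9 = 4.8778; wedge = 118.8 − 74.9 = 43.9.
The triangle = ½ × 4.8778 × 43.9 = 107.07.

107.07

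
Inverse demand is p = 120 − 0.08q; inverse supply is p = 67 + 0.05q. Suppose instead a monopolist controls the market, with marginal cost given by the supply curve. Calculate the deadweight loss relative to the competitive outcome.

1567.91

Competitive equilibrium: 120 − 0.08q = 67 + 0.05q → q* = 407.692308, p* = 87.384615.
Marginal revenue: MR = 120 − 0.16q. Set MR = MC: 120 − 0.16q = 67 + 0.05q → q_m = 252.380952.
Price p_m = 120 − 0.08·252.380952 = 99.809524; MC(q_m) = 67 + 0.05·252.380952 = 79.619048.
Competitive q* = 407.692308, so Δq = 155.311356; wedge = 99.809524 − 79.619048 = 20.190476.
Deadweight loss = ½ × 155.311356 × 20.190476 = 1567.91.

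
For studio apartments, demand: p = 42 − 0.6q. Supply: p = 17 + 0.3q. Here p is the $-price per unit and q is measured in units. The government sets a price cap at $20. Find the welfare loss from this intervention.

Competitive equilibrium: 42 − 0.6q = 17 + 0.3q → q* = 27.7778, p* = 25.3333.
At the ceiling p = 20, quantity supplied = (20 − 17)/0.3 = 10.
Willingness to pay at q' = 10: 42 − 0.6·10 = 36.
Δq = 27.7778 − 10 = 17.7778; wedge = 36 − 20 = 16.
Deadweight loss = ½ × 17.7778 × 16 = $142.22.

$142.22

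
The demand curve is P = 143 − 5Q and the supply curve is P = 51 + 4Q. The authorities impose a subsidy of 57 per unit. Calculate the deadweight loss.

Competitive equilibrium: 143 − 5Q = 51 + 4Q → Q* = 10.2222, P* = 91.8889.
The subsidy lowers effective supply by 57: P = 4Q − 6.
New quantity: 143 − 5Q = 4Q − 6 → Q' = 16.5556.
Overproduction ΔQ = 16.5556 − 10.2222 = 6.3334; wedge = subsidy = 57.
Welfare loss = ½ × 6.3334 × 57 = 180.50.

180.50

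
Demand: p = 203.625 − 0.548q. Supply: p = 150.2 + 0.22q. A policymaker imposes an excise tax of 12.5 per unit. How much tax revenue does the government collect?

666.10

Competitive equilibrium: 203.625 − 0.548q = 150.2 + 0.22q → q* = 69.5638, p* = 165.504.
With the tax, the buyer price exceeds the seller price by 12.5: (203.625 − 0.548q) − (150.2 + 0.22q) = 12.5 → q' = 53.2878.
Tax revenue = 12.5 × 53.2878 = 666.10.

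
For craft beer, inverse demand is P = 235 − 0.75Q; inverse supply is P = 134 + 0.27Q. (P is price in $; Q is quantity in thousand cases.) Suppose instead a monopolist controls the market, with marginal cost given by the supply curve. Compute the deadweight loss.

$897.82 thousand

Competitive equilibrium: 235 − 0.75Q = 134 + 0.27Q → Q* = 99.0196, P* = 160.7353.
Marginal revenue: MR = 235 − 1.5Q. Set MR = MC: 235 − 1.5Q = 134 + 0.27Q → Q_m = 57.0621.
Price P_m = 235 − 0.75·57.0621 = 192.2034; MC(Q_m) = 134 + 0.27·57.0621 = 149.4068.
Competitive Q* = 99.0196, so ΔQ = 41.9575; wedge = 192.2034 − 149.4068 = 42.7966.
Deadweight loss = ½ × 41.9575 × 42.7966 = $897.82 thousand.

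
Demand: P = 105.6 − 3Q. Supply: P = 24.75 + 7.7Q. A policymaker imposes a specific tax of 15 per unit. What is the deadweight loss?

10.51

Competitive equilibrium: 105.6 − 3Q = 24.75 + 7.7Q → Q* = 7.5561, P* = 82.9318.
With the tax, the buyer price exceeds the seller price by 15: (105.6 − 3Q) − (24.75 + 7.7Q) = 15 → Q' = 6.1542.
ΔQ = 7.5561 − 6.1542 = 1.4019; the wedge equals the tax, 15.
DWL = ½ × 1.4019 × 15 = 10.51.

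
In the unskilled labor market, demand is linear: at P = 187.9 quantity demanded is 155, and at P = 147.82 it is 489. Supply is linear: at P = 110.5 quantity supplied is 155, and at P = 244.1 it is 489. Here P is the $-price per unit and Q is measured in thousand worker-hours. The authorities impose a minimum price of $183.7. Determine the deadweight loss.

Demand slope = (147.82 − 187.9)/(489 − 155) = −0.12, so P = 206.5 − 0.12Q.
Supply slope = (244.1 − 110.5)/(489 − 155) = 0.4, so P = 48.5 + 0.4Q.
Competitive equilibrium: 206.5 − 0.12Q = 48.5 + 0.4Q → Q* = 303.8462, P* = 170.0385.
At the floor P = 183.7, quantity demanded = (206.5 − 183.7)/0.12 = 190.
Sellers' marginal cost at Q' = 190: 48.5 + 0.4·190 = 124.5.
ΔQ = 303.8462 − 190 = 113.8462; wedge = 183.7 − 124.5 = 59.2.
The triangle = ½ × 113.8462 × 59.2 = $3369.85 thousand.

$3369.85 thousand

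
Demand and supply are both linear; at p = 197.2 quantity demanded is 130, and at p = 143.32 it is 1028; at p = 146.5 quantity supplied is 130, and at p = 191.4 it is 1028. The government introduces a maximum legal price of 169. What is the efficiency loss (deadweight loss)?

Demand slope = (143.32 − 197.2)/(1028 − 130) = −0.06, so p = 205 − 0.06q.
Supply slope = (191.4 − 146.5)/(1028 − 130) = 0.05, so p = 140 + 0.05q.
Competitive equilibrium: 205 − 0.06q = 140 + 0.05q → q* = 590.9091, p* = 169.5455.
At the ceiling p = 169, quantity supplied = (169 − 140)/0.05 = 580.
Willingness to pay at q' = 580: 205 − 0.06·580 = 170.2.
Δq = 590.9091 − 580 = 10.9091; wedge = 170.2 − 169 = 1.2.
DWL = ½ × 10.9091 × 1.2 = 6.55.

6.55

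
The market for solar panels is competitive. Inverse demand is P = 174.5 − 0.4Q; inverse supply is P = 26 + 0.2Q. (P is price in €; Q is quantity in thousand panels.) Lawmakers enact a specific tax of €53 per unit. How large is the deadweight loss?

Competitive equilibrium: 174.5 − 0.4Q = 26 + 0.2Q → Q* = 247.5, P* = 75.5.
With the tax, the buyer price exceeds the seller price by 53: (174.5 − 0.4Q) − (26 + 0.2Q) = 53 → Q' = 159.1667.
ΔQ = 247.5 − 159.1667 = 88.3333; the wedge equals the tax, 53.
DWL = ½ × 88.3333 × 53 = €2340.83 thousand.

€2340.83 thousand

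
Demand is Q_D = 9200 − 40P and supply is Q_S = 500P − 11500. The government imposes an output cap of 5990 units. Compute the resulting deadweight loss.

In inverse form: demand P = 230 − 0.025Q, supply P = 23 + 0.002Q.
Competitive equilibrium: 230 − 0.025Q = 23 + 0.002Q → Q* = 7666.6667, P* = 38.3333.
At Q = 5990: demand price = 230 − 0.025·5990 = 80.25; supply price = 23 + 0.002·5990 = 34.98.
ΔQ = 7666.6667 − 5990 = 1676.6667; wedge = 80.25 − 34.98 = 45.27.
DWL = ½ × 1676.6667 × 45.27 = 37951.35.

37951.35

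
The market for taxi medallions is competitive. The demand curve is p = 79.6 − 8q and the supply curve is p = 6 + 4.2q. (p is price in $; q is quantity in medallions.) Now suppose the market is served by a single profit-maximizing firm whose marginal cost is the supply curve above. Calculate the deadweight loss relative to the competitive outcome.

$34.82

Competitive equilibrium: 79.6 − 8q = 6 + 4.2q → q* = 6.0328, p* = 31.3377.
Marginal revenue: MR = 79.6 − 16q. Set MR = MC: 79.6 − 16q = 6 + 4.2q → q_m = 3.6436.
Price p_m = 79.6 − 8·3.6436 = 50.4512; MC(q_m) = 6 + 4.2·3.6436 = 21.3031.
Competitive q* = 6.0328, so Δq = 2.3892; wedge = 50.4512 − 21.3031 = 29.1481.
Deadweight loss = ½ × 2.3892 × 29.1481 = $34.82.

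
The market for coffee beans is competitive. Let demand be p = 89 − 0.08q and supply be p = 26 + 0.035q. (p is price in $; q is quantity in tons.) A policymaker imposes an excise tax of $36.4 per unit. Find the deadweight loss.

$5760.70

Competitive equilibrium: 89 − 0.08q = 26 + 0.035q → q* = 547.8261, p* = 45.1739.
With the tax, the buyer price exceeds the seller price by 36.4: (89 − 0.08q) − (26 + 0.035q) = 36.4 → q' = 231.3043.
Δq = 547.8261 − 231.3043 = 316.5218; the wedge equals the tax, 36.4.
DWL = ½ × 316.5218 × 36.4 = $5760.70.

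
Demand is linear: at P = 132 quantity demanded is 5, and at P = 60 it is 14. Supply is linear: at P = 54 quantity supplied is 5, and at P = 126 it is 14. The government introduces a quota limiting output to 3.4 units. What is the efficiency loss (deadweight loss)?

335.405

Demand slope = (60 − 132)/(14 − 5) = −8, so P = 172 − 8Q.
Supply slope = (126 − 54)/(14 − 5) = 8, so P = 14 + 8Q.
Competitive equilibrium: 172 − 8Q = 14 + 8Q → Q* = 9.875, P* = 93.
At Q = 3.4: demand price = 172 − 8·3.4 = 144.8; supply price = 14 + 8·3.4 = 41.2.
ΔQ = 9.875 − 3.4 = 6.475; wedge = 144.8 − 41.2 = 103.6.
Deadweight loss = ½ × 6.475 × 103.6 = 335.405.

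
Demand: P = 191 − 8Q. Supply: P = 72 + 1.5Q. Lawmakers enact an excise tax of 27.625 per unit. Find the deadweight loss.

Competitive equilibrium: 191 − 8Q = 72 + 1.5Q → Q* = 12.5263, P* = 90.7895.
With the tax, the buyer price exceeds the seller price by 27.625: (191 − 8Q) − (72 + 1.5Q) = 27.625 → Q' = 9.6184.
ΔQ = 12.5263 − 9.6184 = 2.9079; the wedge equals the tax, 27.625.
Welfare loss = ½ × 2.9079 × 27.625 = 40.17.

40.17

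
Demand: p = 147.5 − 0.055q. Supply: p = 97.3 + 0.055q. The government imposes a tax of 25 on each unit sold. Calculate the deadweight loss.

Competitive equilibrium: 147.5 − 0.055q = 97.3 + 0.055q → q* = 456.3636, p* = 122.4.
With the tax, the buyer price exceeds the seller price by 25: (147.5 − 0.055q) − (97.3 + 0.055q) = 25 → q' = 229.0909.
Δq = 456.3636 − 229.0909 = 227.2727; the wedge equals the tax, 25.
Welfare loss = ½ × 227.2727 × 25 = 2840.91.

2840.91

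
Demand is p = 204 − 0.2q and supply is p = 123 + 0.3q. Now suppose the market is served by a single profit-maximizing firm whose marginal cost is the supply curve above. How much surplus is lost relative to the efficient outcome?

535.59

Competitive equilibrium: 204 − 0.2q = 123 + 0.3q → q* = 162, p* = 171.6.
Marginal revenue: MR = 204 − 0.4q. Set MR = MC: 204 − 0.4q = 123 + 0.3q → q_m = 115.7143.
Price p_m = 204 − 0.2·115.7143 = 180.8571; MC(q_m) = 123 + 0.3·115.7143 = 157.7143.
Competitive q* = 162, so Δq = 46.2857; wedge = 180.8571 − 157.7143 = 23.1428.
The triangle = ½ × 46.2857 × 23.1428 = 535.59.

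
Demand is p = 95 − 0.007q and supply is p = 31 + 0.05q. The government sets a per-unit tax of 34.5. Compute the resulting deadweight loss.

Competitive equilibrium: 95 − 0.007q = 31 + 0.05q → q* = 1122.807, p* = 87.1404.
With the tax, the buyer price exceeds the seller price by 34.5: (95 − 0.007q) − (31 + 0.05q) = 34.5 → q' = 517.5439.
Δq = 1122.807 − 517.5439 = 605.2631; the wedge equals the tax, 34.5.
DWL = ½ × 605.2631 × 34.5 = 10440.79.

10440.79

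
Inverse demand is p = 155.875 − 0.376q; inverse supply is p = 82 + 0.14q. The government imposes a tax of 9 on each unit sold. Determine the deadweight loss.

78.49

Competitive equilibrium: 155.875 − 0.376q = 82 + 0.14q → q* = 143.1686, p* = 102.0436.
With the tax, the buyer price exceeds the seller price by 9: (155.875 − 0.376q) − (82 + 0.14q) = 9 → q' = 125.7267.
Δq = 143.1686 − 125.7267 = 17.4419; the wedge equals the tax, 9.
The triangle = ½ × 17.4419 × 9 = 78.49.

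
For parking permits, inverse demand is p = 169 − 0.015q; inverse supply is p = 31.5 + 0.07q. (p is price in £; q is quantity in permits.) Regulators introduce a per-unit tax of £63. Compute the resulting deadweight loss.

Competitive equilibrium: 169 − 0.015q = 31.5 + 0.07q → q* = 1617.6471, p* = 144.7353.
With the tax, the buyer price exceeds the seller price by 63: (169 − 0.015q) − (31.5 + 0.07q) = 63 → q' = 876.4706.
Δq = 1617.6471 − 876.4706 = 741.1765; the wedge equals the tax, 63.
Deadweight loss = ½ × 741.1765 × 63 = £23347.06.

£23347.06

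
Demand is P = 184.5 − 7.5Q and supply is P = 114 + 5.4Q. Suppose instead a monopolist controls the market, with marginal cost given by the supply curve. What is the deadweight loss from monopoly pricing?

Competitive equilibrium: 184.5 − 7.5Q = 114 + 5.4Q → Q* = 5.4651, P* = 143.5116.
Marginal revenue: MR = 184.5 − 15Q. Set MR = MC: 184.5 − 15Q = 114 + 5.4Q → Q_m = 3.4559.
Price P_m = 184.5 − 7.5·3.4559 = 158.5808; MC(Q_m) = 114 + 5.4·3.4559 = 132.6619.
Competitive Q* = 5.4651, so ΔQ = 2.0092; wedge = 158.5808 − 132.6619 = 25.9189.
Deadweight loss = ½ × 2.0092 × 25.9189 = 26.04.

26.04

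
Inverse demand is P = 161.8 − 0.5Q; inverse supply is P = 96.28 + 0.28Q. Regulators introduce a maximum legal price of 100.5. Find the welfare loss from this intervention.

1852.95

Competitive equilibrium: 161.8 − 0.5Q = 96.28 + 0.28Q → Q* = 84, P* = 119.8.
At the ceiling P = 100.5, quantity supplied = (100.5 − 96.28)/0.28 = 15.0714.
Willingness to pay at Q' = 15.0714: 161.8 − 0.5·15.0714 = 154.2643.
ΔQ = 84 − 15.0714 = 68.9286; wedge = 154.2643 − 100.5 = 53.7643.
Welfare loss = ½ × 68.9286 × 53.7643 = 1852.95.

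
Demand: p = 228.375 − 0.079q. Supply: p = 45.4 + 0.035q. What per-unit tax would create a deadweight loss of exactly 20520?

68.4

Competitive equilibrium: 228.375 − 0.079q = 45.4 + 0.035q → q* = 1605.0439, p* = 101.5765.
A tax t gives Δq = t/0.114 and wedge t, so DWL = t²/0.228.
t²/0.228 = 20520 → t² = 4678.56 → t = 68.4.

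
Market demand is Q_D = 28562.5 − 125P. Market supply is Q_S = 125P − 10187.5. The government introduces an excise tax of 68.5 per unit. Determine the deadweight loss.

In inverse form: demand P = 228.5 − 0.008Q, supply P = 81.5 + 0.008Q.
Competitive equilibrium: 228.5 − 0.008Q = 81.5 + 0.008Q → Q* = 9187.5, P* = 155.
With the tax, the buyer price exceeds the seller price by 68.5: (228.5 − 0.008Q) − (81.5 + 0.008Q) = 68.5 → Q' = 4906.25.
ΔQ = 9187.5 − 4906.25 = 4281.25; the wedge equals the tax, 68.5.
Welfare loss = ½ × 4281.25 × 68.5 = 146632.81.

146632.81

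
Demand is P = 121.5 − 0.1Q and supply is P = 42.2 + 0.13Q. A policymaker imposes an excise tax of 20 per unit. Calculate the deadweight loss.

Competitive equilibrium: 121.5 − 0.1Q = 42.2 + 0.13Q → Q* = 344.7826, P* = 87.0217.
With the tax, the buyer price exceeds the seller price by 20: (121.5 − 0.1Q) − (42.2 + 0.13Q) = 20 → Q' = 257.8261.
ΔQ = 344.7826 − 257.8261 = 86.9565; the wedge equals the tax, 20.
Welfare loss = ½ × 86.9565 × 20 = 869.57.

869.57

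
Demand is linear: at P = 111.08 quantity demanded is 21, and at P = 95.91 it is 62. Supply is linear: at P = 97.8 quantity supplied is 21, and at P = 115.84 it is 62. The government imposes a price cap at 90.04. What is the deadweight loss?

469.05

Demand slope = (95.91 − 111.08)/(62 − 21) = −0.37, so P = 118.85 − 0.37Q.
Supply slope = (115.84 − 97.8)/(62 − 21) = 0.44, so P = 88.56 + 0.44Q.
Competitive equilibrium: 118.85 − 0.37Q = 88.56 + 0.44Q → Q* = 37.3951, P* = 105.0138.
At the ceiling P = 90.04, quantity supplied = (90.04 − 88.56)/0.44 = 3.3636.
Willingness to pay at Q' = 3.3636: 118.85 − 0.37·3.3636 = 117.6055.
ΔQ = 37.3951 − 3.3636 = 34.0315; wedge = 117.6055 − 90.04 = 27.5655.
Deadweight loss = ½ × 34.0315 × 27.5655 = 469.05.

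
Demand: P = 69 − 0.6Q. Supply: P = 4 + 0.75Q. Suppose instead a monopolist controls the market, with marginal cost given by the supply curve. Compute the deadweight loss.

148.15

Competitive equilibrium: 69 − 0.6Q = 4 + 0.75Q → Q* = 48.1481, P* = 40.1111.
Marginal revenue: MR = 69 − 1.2Q. Set MR = MC: 69 − 1.2Q = 4 + 0.75Q → Q_m = 33.3333.
Price P_m = 69 − 0.6·33.3333 = 49; MC(Q_m) = 4 + 0.75·33.3333 = 29.
Competitive Q* = 48.1481, so ΔQ = 14.8148; wedge = 49 − 29 = 20.
Welfare loss = ½ × 14.8148 × 20 = 148.15.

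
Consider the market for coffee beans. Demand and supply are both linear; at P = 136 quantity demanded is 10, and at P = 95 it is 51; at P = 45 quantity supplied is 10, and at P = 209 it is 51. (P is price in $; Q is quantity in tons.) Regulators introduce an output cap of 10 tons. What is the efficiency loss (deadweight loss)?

$828.10

Demand slope = (95 − 136)/(51 − 10) = −1, so P = 146 − Q.
Supply slope = (209 − 45)/(51 − 10) = 4, so P = 5 + 4Q.
Competitive equilibrium: 146 − Q = 5 + 4Q → Q* = 28.2, P* = 117.8.
At Q = 10: demand price = 146 − 1·10 = 136; supply price = 5 + 4·10 = 45.
ΔQ = 28.2 − 10 = 18.2; wedge = 136 − 45 = 91.
DWL = ½ × 18.2 × 91 = $828.10.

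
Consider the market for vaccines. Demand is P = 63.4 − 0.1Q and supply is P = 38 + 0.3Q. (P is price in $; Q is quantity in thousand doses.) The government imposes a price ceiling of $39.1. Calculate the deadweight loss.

$716.01 thousand

Competitive equilibrium: 63.4 − 0.1Q = 38 + 0.3Q → Q* = 63.5, P* = 57.05.
At the ceiling P = 39.1, quantity supplied = (39.1 − 38)/0.3 = 3.66667.
Willingness to pay at Q' = 3.66667: 63.4 − 0.1·3.66667 = 63.03333.
ΔQ = 63.5 − 3.66667 = 59.83333; wedge = 63.03333 − 39.1 = 23.93333.
DWL = ½ × 59.83333 × 23.93333 = $716.01 thousand.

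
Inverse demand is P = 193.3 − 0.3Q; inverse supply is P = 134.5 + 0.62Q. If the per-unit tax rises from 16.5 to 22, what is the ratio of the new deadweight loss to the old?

1.778

Competitive equilibrium: 193.3 − 0.3Q = 134.5 + 0.62Q → Q* = 63.913, P* = 174.1261.
For a per-unit tax t: ΔQ = t/0.92, so DWL = ½·t·(t/0.92) = t²/1.84.
At t = 16.5: DWL = 147.962. At t = 22: DWL = 263.043.
Ratio = (22/16.5)² = 1.778.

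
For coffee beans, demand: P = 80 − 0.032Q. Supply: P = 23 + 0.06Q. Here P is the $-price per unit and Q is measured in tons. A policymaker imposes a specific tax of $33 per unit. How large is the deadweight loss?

Competitive equilibrium: 80 − 0.032Q = 23 + 0.06Q → Q* = 619.5652, P* = 60.1739.
With the tax, the buyer price exceeds the seller price by 33: (80 − 0.032Q) − (23 + 0.06Q) = 33 → Q' = 260.8696.
ΔQ = 619.5652 − 260.8696 = 358.6956; the wedge equals the tax, 33.
DWL = ½ × 358.6956 × 33 = $5918.48.

$5918.48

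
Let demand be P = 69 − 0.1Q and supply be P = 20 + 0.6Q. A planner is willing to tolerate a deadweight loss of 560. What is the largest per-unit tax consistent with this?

28

Competitive equilibrium: 69 − 0.1Q = 20 + 0.6Q → Q* = 70, P* = 62.
A tax t gives ΔQ = t/0.7 and wedge t, so DWL = t²/1.4.
t²/1.4 = 560 → t² = 784 → t = 28.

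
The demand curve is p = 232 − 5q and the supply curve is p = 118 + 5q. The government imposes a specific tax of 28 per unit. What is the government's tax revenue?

240.80

Competitive equilibrium: 232 − 5q = 118 + 5q → q* = 11.4, p* = 175.
With the tax, the buyer price exceeds the seller price by 28: (232 − 5q) − (118 + 5q) = 28 → q' = 8.6.
Tax revenue = 28 × 8.6 = 240.80.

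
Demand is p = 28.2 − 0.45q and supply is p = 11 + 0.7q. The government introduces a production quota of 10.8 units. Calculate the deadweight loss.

9.93

Competitive equilibrium: 28.2 − 0.45q = 11 + 0.7q → q* = 14.9565, p* = 21.4696.
At q = 10.8: demand price = 28.2 − 0.45·10.8 = 23.34; supply price = 11 + 0.7·10.8 = 18.56.
Δq = 14.9565 − 10.8 = 4.1565; wedge = 23.34 − 18.56 = 4.78.
Welfare loss = ½ × 4.1565 × 4.78 = 9.93.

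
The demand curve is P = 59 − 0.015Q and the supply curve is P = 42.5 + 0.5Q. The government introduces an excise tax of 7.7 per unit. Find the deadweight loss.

57.56

Competitive equilibrium: 59 − 0.015Q = 42.5 + 0.5Q → Q* = 32.0388, P* = 58.5194.
With the tax, the buyer price exceeds the seller price by 7.7: (59 − 0.015Q) − (42.5 + 0.5Q) = 7.7 → Q' = 17.0874.
ΔQ = 32.0388 − 17.0874 = 14.9514; the wedge equals the tax, 7.7.
Deadweight loss = ½ × 14.9514 × 7.7 = 57.56.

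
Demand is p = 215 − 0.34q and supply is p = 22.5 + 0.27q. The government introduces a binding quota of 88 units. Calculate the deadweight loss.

Competitive equilibrium: 215 − 0.34q = 22.5 + 0.27q → q* = 315.5738, p* = 107.7049.
At q = 88: demand price = 215 − 0.34·88 = 185.08; supply price = 22.5 + 0.27·88 = 46.26.
Δq = 315.5738 − 88 = 227.5738; wedge = 185.08 − 46.26 = 138.82.
The triangle = ½ × 227.5738 × 138.82 = 15795.90.

15795.90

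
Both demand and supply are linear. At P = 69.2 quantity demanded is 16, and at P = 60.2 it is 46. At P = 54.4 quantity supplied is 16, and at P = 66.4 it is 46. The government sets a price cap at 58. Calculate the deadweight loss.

51.61

Demand slope = (60.2 − 69.2)/(46 − 16) = −0.3, so P = 74 − 0.3Q.
Supply slope = (66.4 − 54.4)/(46 − 16) = 0.4, so P = 48 + 0.4Q.
Competitive equilibrium: 74 − 0.3Q = 48 + 0.4Q → Q* = 37.1429, P* = 62.8571.
At the ceiling P = 58, quantity supplied = (58 − 48)/0.4 = 25.
Willingness to pay at Q' = 25: 74 − 0.3·25 = 66.5.
ΔQ = 37.1429 − 25 = 12.1429; wedge = 66.5 − 58 = 8.5.
DWL = ½ × 12.1429 × 8.5 = 51.61.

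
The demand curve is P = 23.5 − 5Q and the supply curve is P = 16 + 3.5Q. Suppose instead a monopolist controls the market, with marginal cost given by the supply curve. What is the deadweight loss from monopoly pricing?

Competitive equilibrium: 23.5 − 5Q = 16 + 3.5Q → Q* = 0.8824, P* = 19.0882.
Marginal revenue: MR = 23.5 − 10Q. Set MR = MC: 23.5 − 10Q = 16 + 3.5Q → Q_m = 0.5556.
Price P_m = 23.5 − 5·0.5556 = 20.722; MC(Q_m) = 16 + 3.5·0.5556 = 17.9446.
Competitive Q* = 0.8824, so ΔQ = 0.3268; wedge = 20.722 − 17.9446 = 2.7774.
The triangle = ½ × 0.3268 × 2.7774 = 0.45.

0.45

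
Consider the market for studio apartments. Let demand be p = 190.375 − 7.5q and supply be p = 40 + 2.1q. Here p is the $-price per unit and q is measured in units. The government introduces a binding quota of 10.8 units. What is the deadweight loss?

$113.56

Competitive equilibrium: 190.375 − 7.5q = 40 + 2.1q → q* = 15.6641, p* = 72.8945.
At q = 10.8: demand price = 190.375 − 7.5·10.8 = 109.375; supply price = 40 + 2.1·10.8 = 62.68.
Δq = 15.6641 − 10.8 = 4.8641; wedge = 109.375 − 62.68 = 46.695.
DWL = ½ × 4.8641 × 46.695 = $113.56.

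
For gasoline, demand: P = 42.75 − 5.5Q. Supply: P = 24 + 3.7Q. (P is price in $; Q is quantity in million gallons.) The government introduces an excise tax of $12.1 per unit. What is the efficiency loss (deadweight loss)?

$7.96 million

Competitive equilibrium: 42.75 − 5.5Q = 24 + 3.7Q → Q* = 2.038, P* = 31.5408.
With the tax, the buyer price exceeds the seller price by 12.1: (42.75 − 5.5Q) − (24 + 3.7Q) = 12.1 → Q' = 0.7228.
ΔQ = 2.038 − 0.7228 = 1.3152; the wedge equals the tax, 12.1.
Welfare loss = ½ × 1.3152 × 12.1 = $7.96 million.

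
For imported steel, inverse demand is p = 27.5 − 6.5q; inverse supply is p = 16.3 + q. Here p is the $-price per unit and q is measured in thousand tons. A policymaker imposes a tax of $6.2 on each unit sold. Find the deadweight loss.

$2.56 thousand

Competitive equilibrium: 27.5 − 6.5q = 16.3 + q → q* = 1.4933, p* = 17.7933.
With the tax, the buyer price exceeds the seller price by 6.2: (27.5 − 6.5q) − (16.3 + q) = 6.2 → q' = 0.6667.
Δq = 1.4933 − 0.6667 = 0.8266; the wedge equals the tax, 6.2.
Deadweight loss = ½ × 0.8266 × 6.2 = $2.56 thousand.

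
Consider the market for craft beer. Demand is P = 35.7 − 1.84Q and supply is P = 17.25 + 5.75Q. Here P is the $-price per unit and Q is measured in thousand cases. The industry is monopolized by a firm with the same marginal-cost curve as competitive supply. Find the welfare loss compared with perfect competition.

Competitive equilibrium: 35.7 − 1.84Q = 17.25 + 5.75Q → Q* = 2.4308, P* = 31.2273.
Marginal revenue: MR = 35.7 − 3.68Q. Set MR = MC: 35.7 − 3.68Q = 17.25 + 5.75Q → Q_m = 1.9565.
Price P_m = 35.7 − 1.84·1.9565 = 32.1; MC(Q_m) = 17.25 + 5.75·1.9565 = 28.4999.
Competitive Q* = 2.4308, so ΔQ = 0.4743; wedge = 32.1 − 28.4999 = 3.6001.
DWL = ½ × 0.4743 × 3.6001 = $0.85 thousand.

$0.85 thousand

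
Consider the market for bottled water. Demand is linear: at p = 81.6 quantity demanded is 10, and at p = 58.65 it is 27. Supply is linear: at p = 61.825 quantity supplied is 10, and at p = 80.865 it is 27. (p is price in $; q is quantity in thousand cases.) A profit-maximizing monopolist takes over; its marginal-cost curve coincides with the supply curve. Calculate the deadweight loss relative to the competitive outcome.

$50.01 thousand

Demand slope = (58.65 − 81.6)/(27 − 10) = −1.35, so p = 95.1 − 1.35q.
Supply slope = (80.865 − 61.825)/(27 − 10) = 1.12, so p = 50.625 + 1.12q.
Competitive equilibrium: 95.1 − 1.35q = 50.625 + 1.12q → q* = 18.0061, p* = 70.7918.
Marginal revenue: MR = 95.1 − 2.7q. Set MR = MC: 95.1 − 2.7q = 50.625 + 1.12q → q_m = 11.6427.
Price p_m = 95.1 − 1.35·11.6427 = 79.3824; MC(q_m) = 50.625 + 1.12·11.6427 = 63.6648.
Competitive q* = 18.0061, so Δq = 6.3634; wedge = 79.3824 − 63.6648 = 15.7176.
Welfare loss = ½ × 6.3634 × 15.7176 = $50.01 thousand.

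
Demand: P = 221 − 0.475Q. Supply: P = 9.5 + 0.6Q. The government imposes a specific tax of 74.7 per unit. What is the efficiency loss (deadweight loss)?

2595.39

Competitive equilibrium: 221 − 0.475Q = 9.5 + 0.6Q → Q* = 196.7442, P* = 127.5465.
With the tax, the buyer price exceeds the seller price by 74.7: (221 − 0.475Q) − (9.5 + 0.6Q) = 74.7 → Q' = 127.2558.
ΔQ = 196.7442 − 127.2558 = 69.4884; the wedge equals the tax, 74.7.
The triangle = ½ × 69.4884 × 74.7 = 2595.39.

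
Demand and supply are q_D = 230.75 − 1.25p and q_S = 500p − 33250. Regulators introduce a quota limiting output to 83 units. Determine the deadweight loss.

In inverse form: demand p = 184.6 − 0.8q, supply p = 66.5 + 0.002q.
Competitive equilibrium: 184.6 − 0.8q = 66.5 + 0.002q → q* = 147.2569, p* = 66.7945.
At q = 83: demand price = 184.6 − 0.8·83 = 118.2; supply price = 66.5 + 0.002·83 = 66.666.
Δq = 147.2569 − 83 = 64.2569; wedge = 118.2 − 66.666 = 51.534.
Welfare loss = ½ × 64.2569 × 51.534 = 1655.71.

1655.71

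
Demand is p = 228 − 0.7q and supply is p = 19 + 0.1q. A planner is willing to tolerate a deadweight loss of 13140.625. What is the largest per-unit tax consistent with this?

145

Competitive equilibrium: 228 − 0.7q = 19 + 0.1q → q* = 261.25, p* = 45.125.
A tax t gives Δq = t/0.8 and wedge t, so DWL = t²/1.6.
t²/1.6 = 13140.625 → t² = 21025 → t = 145.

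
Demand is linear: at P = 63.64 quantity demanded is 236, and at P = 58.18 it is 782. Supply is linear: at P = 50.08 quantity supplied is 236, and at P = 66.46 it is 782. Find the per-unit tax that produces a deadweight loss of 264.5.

4.6

Demand slope = (58.18 − 63.64)/(782 − 236) = −0.01, so P = 66 − 0.01Q.
Supply slope = (66.46 − 50.08)/(782 − 236) = 0.03, so P = 43 + 0.03Q.
Competitive equilibrium: 66 − 0.01Q = 43 + 0.03Q → Q* = 575, P* = 60.25.
A tax t gives ΔQ = t/0.04 and wedge t, so DWL = t²/0.08.
t²/0.08 = 264.5 → t² = 21.16 → t = 4.6.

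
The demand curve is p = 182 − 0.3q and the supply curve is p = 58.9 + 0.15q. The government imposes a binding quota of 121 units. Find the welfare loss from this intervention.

Competitive equilibrium: 182 − 0.3q = 58.9 + 0.15q → q* = 273.5556, p* = 99.9333.
At q = 121: demand price = 182 − 0.3·121 = 145.7; supply price = 58.9 + 0.15·121 = 77.05.
Δq = 273.5556 − 121 = 152.5556; wedge = 145.7 − 77.05 = 68.65.
Welfare loss = ½ × 152.5556 × 68.65 = 5236.47.

5236.47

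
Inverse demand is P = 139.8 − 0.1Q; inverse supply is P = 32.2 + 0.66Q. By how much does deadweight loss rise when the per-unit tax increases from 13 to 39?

889.47

Competitive equilibrium: 139.8 − 0.1Q = 32.2 + 0.66Q → Q* = 141.5789, P* = 125.6421.
For a per-unit tax t: ΔQ = t/0.76, so DWL = ½·t·(t/0.76) = t²/1.52.
At t = 13: DWL = 111.184. At t = 39: DWL = 1000.658.
Increase = 1000.658 − 111.184 = 889.47.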